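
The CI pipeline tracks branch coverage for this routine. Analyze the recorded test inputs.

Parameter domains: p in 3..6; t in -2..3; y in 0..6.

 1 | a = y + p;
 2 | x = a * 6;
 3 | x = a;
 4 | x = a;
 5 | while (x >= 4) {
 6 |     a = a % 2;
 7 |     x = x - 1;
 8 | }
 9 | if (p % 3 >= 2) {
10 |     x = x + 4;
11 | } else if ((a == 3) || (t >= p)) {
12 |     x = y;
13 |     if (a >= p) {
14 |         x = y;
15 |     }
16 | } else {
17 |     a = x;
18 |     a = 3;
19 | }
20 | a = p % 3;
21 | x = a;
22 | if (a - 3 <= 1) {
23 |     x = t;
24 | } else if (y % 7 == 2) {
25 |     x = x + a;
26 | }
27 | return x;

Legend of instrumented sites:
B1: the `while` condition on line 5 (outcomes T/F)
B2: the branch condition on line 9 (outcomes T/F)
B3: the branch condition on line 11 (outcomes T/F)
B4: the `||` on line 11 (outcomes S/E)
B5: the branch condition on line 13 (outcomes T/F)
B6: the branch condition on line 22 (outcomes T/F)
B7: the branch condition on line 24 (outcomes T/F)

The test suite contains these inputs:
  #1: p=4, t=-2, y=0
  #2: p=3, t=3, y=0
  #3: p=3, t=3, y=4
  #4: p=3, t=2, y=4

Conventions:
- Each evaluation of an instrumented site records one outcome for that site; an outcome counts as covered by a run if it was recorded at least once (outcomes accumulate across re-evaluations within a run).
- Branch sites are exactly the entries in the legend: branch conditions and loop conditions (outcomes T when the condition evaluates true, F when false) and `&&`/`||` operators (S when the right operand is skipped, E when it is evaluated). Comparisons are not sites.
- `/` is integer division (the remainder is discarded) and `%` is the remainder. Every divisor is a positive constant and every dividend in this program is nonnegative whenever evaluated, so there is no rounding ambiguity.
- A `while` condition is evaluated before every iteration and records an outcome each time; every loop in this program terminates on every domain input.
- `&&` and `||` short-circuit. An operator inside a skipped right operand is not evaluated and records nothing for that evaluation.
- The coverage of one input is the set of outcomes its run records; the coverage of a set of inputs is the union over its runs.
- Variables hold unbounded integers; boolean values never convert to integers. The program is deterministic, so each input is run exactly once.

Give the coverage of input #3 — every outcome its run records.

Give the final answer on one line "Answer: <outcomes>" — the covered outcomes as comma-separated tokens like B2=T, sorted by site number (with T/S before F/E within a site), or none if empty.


Tracing the run of input #3 (p=3, t=3, y=4):
  B1->T, B1->T, B1->T, B1->T, B1->F, B2->F, B4->E, B3->T, B5->F, B6->T
as a set, this run covers: B1=T, B1=F, B2=F, B3=T, B4=E, B5=F, B6=T
Answer: B1=T, B1=F, B2=F, B3=T, B4=E, B5=F, B6=T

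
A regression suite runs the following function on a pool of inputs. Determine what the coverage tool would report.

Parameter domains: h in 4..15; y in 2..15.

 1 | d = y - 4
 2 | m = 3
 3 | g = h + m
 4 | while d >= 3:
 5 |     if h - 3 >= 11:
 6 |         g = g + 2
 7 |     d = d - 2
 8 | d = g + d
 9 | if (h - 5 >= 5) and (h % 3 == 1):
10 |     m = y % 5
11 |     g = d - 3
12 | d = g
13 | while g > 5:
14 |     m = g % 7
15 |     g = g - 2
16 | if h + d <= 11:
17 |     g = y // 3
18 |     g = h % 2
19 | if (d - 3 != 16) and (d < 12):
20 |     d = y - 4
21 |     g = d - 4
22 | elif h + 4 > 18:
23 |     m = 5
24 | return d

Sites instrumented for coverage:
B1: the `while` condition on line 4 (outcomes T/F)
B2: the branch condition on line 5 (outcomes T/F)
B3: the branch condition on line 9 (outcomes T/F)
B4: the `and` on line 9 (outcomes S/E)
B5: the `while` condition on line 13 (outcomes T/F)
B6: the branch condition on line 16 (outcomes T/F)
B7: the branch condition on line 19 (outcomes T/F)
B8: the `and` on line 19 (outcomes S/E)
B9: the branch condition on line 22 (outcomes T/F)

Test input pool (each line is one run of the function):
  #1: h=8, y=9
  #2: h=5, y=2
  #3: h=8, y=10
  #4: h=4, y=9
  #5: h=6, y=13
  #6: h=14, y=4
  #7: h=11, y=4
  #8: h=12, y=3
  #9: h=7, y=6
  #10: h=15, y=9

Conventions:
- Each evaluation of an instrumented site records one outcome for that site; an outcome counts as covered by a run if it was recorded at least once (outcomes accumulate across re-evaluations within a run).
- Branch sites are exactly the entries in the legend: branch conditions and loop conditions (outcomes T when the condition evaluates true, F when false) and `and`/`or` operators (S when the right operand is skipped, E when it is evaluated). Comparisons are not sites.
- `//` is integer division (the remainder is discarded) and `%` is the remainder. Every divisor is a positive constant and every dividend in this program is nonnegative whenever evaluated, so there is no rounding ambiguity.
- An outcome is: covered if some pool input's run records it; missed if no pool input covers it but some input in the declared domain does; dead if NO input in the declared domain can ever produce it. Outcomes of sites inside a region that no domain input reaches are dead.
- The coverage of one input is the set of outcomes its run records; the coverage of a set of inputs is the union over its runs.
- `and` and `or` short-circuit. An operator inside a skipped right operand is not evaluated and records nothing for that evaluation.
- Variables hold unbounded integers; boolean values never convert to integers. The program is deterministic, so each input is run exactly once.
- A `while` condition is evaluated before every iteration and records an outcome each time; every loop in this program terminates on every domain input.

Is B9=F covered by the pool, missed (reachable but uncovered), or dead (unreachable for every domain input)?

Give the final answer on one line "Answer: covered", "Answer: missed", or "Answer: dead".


B9=F is recorded by pool input(s) 6, 7, 8 -> covered
Answer: covered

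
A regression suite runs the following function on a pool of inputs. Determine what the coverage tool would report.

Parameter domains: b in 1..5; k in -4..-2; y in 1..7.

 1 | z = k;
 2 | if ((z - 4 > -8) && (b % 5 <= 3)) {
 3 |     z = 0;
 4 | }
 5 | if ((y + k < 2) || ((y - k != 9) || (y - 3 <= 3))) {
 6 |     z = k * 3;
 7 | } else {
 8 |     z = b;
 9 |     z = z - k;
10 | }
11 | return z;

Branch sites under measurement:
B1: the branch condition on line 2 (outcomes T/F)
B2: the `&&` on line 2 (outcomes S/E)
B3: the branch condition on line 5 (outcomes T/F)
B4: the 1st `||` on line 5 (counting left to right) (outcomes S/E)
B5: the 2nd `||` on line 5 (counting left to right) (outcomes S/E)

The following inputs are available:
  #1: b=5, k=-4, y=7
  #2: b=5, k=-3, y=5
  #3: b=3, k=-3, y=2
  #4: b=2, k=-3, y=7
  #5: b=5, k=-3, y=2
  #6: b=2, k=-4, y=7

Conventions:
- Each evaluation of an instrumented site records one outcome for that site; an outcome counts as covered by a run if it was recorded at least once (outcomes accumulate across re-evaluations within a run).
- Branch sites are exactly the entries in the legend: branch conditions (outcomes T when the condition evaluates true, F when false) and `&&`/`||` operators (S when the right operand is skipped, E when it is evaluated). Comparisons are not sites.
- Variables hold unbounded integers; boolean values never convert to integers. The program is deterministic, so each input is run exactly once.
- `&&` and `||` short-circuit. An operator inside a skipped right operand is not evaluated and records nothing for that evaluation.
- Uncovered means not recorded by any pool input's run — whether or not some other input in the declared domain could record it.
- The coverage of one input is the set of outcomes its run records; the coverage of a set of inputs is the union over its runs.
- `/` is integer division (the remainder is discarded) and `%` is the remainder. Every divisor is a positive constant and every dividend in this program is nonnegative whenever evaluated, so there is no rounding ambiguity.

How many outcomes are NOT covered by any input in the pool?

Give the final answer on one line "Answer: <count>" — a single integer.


#1 (b=5, k=-4, y=7) -> B2->S, B1->F, B4->E, B5->S, B3->T; covered: B1=F, B2=S, B3=T, B4=E, B5=S
#2 (b=5, k=-3, y=5) -> B2->E, B1->T, B4->E, B5->S, B3->T; covered: B1=T, B2=E, B3=T, B4=E, B5=S
#3 (b=3, k=-3, y=2) -> B2->E, B1->T, B4->S, B3->T; covered: B1=T, B2=E, B3=T, B4=S
#4 (b=2, k=-3, y=7) -> B2->E, B1->T, B4->E, B5->S, B3->T; covered: B1=T, B2=E, B3=T, B4=E, B5=S
#5 (b=5, k=-3, y=2) -> B2->E, B1->T, B4->S, B3->T; covered: B1=T, B2=E, B3=T, B4=S
#6 (b=2, k=-4, y=7) -> B2->S, B1->F, B4->E, B5->S, B3->T; covered: B1=F, B2=S, B3=T, B4=E, B5=S
union over the pool: B1=T, B1=F, B2=S, B2=E, B3=T, B4=S, B4=E, B5=S
uncovered (2 of 10): B3=F, B5=E
Answer: 2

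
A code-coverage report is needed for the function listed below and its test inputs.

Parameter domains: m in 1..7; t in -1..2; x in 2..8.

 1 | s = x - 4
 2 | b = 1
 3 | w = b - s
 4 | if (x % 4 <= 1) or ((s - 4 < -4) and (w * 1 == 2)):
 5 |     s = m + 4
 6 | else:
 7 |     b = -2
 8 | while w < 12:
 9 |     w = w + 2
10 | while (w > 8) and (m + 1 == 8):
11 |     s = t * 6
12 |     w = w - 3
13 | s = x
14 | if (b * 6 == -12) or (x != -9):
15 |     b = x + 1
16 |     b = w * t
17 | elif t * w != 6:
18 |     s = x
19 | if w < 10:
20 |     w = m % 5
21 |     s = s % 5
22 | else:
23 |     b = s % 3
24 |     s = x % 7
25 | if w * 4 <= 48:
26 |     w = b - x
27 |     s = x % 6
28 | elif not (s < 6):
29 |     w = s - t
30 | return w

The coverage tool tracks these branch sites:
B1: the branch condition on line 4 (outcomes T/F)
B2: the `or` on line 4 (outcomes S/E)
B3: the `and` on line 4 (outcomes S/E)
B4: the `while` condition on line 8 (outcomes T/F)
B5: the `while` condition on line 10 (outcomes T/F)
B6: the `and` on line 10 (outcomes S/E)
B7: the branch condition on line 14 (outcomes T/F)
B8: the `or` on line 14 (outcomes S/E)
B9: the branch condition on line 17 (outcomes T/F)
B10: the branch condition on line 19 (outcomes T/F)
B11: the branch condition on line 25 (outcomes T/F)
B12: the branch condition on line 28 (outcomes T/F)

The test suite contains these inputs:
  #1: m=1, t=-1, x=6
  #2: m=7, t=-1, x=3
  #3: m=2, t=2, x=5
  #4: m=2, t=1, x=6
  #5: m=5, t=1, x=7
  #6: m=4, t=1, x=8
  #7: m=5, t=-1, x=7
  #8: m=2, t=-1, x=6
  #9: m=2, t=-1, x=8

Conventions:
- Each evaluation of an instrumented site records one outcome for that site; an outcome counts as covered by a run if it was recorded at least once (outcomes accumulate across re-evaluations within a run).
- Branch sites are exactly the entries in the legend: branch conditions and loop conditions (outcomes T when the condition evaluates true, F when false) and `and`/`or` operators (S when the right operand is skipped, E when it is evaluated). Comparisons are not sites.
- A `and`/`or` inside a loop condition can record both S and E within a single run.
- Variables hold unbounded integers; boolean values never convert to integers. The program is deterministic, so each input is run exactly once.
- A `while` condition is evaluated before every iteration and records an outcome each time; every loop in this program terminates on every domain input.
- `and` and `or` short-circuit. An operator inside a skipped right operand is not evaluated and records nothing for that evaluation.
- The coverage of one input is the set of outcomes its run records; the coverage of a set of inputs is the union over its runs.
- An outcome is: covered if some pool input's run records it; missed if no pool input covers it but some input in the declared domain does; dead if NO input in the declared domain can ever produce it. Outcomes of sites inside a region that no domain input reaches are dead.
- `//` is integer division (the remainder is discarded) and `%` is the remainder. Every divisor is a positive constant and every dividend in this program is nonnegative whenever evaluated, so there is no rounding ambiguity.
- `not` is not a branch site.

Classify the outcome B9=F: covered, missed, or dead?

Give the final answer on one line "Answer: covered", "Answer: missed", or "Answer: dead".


no pool input records B9=F
checking all 196 inputs in the declared domain: B9=F is never recorded -> dead
Answer: dead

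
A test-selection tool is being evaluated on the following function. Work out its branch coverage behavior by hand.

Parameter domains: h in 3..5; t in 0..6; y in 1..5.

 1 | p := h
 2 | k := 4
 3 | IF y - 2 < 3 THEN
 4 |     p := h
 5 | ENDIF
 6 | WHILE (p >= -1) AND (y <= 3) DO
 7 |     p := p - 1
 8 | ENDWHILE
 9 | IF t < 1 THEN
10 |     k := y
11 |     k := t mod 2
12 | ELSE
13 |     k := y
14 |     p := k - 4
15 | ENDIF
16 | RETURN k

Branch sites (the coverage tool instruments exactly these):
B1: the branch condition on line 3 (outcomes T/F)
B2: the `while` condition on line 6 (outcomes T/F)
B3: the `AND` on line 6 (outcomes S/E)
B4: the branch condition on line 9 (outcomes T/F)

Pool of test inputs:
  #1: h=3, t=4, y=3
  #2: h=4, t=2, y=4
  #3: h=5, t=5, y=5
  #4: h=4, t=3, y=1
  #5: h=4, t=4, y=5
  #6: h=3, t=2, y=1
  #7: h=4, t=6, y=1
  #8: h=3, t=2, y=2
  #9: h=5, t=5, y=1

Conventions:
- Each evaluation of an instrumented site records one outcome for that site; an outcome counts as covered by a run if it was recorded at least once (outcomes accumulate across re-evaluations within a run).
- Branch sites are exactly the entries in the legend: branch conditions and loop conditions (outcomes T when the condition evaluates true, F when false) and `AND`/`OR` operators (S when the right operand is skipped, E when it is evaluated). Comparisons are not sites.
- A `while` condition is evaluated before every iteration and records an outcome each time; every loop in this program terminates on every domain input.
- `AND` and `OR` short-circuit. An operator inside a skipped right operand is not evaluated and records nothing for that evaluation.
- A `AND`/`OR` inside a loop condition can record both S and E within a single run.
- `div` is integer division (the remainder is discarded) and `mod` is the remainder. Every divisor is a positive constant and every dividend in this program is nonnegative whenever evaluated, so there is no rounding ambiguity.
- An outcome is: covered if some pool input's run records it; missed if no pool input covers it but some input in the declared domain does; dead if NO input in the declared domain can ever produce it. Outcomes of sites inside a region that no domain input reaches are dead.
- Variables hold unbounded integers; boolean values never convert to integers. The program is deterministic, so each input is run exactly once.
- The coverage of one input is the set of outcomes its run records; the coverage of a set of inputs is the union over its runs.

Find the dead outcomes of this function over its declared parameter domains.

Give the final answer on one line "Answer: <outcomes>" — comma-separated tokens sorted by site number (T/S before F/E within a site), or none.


checking every outcome against all 105 domain inputs:
  reachable outcomes have witnesses, e.g. B1=T (e.g. h=3, t=0, y=1), B1=F (e.g. h=3, t=0, y=5), B2=T (e.g. h=3, t=0, y=1), B2=F (e.g. h=3, t=0, y=1)
Answer: none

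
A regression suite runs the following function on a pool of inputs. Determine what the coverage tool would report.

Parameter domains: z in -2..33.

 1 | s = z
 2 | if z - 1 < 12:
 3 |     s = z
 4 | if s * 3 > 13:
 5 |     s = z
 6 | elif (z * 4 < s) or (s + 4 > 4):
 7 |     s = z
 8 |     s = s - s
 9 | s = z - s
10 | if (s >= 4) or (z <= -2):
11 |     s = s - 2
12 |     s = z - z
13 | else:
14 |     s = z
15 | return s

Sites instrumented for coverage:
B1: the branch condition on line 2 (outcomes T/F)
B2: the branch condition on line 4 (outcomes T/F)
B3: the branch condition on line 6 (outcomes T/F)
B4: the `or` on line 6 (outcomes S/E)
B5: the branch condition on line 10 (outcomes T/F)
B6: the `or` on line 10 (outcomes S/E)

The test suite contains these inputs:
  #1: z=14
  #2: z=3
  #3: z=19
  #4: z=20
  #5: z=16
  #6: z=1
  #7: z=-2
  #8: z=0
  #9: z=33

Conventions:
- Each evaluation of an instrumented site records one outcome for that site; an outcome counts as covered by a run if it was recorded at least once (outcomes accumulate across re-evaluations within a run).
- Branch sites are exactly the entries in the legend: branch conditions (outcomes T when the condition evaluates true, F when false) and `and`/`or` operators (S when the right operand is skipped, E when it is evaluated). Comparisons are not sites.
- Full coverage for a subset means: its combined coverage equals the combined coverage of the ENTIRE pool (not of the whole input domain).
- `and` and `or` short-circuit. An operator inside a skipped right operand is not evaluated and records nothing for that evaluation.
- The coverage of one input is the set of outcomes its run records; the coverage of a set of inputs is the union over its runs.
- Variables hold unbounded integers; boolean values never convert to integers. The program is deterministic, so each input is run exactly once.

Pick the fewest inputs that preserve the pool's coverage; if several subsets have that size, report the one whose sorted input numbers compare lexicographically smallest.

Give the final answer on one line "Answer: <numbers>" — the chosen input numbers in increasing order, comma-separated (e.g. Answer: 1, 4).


run #1 (z=14) runs B1->F, B2->T, B6->E, B5->F; records B1=F, B2=T, B5=F, B6=E
run #2 (z=3) runs B1->T, B2->F, B4->E, B3->T, B6->E, B5->F; records B1=T, B2=F, B3=T, B4=E, B5=F, B6=E
run #3 (z=19) runs B1->F, B2->T, B6->E, B5->F; records B1=F, B2=T, B5=F, B6=E
run #4 (z=20) runs B1->F, B2->T, B6->E, B5->F; records B1=F, B2=T, B5=F, B6=E
run #5 (z=16) runs B1->F, B2->T, B6->E, B5->F; records B1=F, B2=T, B5=F, B6=E
run #6 (z=1) runs B1->T, B2->F, B4->E, B3->T, B6->E, B5->F; records B1=T, B2=F, B3=T, B4=E, B5=F, B6=E
run #7 (z=-2) runs B1->T, B2->F, B4->S, B3->T, B6->E, B5->T; records B1=T, B2=F, B3=T, B4=S, B5=T, B6=E
run #8 (z=0) runs B1->T, B2->F, B4->E, B3->F, B6->E, B5->F; records B1=T, B2=F, B3=F, B4=E, B5=F, B6=E
run #9 (z=33) runs B1->F, B2->T, B6->E, B5->F; records B1=F, B2=T, B5=F, B6=E
pool-wide coverage (11 outcomes): B1=T, B1=F, B2=T, B2=F, B3=T, B3=F, B4=S, B4=E, B5=T, B5=F, B6=E
size 1 is not enough: best union over all size-1 subsets is 6/11
size 2 is not enough: best union over all size-2 subsets is 9/11
inputs {1, 7, 8} (size 3) cover everything; no size-3 subset with a lexicographically smaller index list covers all 11
Answer: 1, 7, 8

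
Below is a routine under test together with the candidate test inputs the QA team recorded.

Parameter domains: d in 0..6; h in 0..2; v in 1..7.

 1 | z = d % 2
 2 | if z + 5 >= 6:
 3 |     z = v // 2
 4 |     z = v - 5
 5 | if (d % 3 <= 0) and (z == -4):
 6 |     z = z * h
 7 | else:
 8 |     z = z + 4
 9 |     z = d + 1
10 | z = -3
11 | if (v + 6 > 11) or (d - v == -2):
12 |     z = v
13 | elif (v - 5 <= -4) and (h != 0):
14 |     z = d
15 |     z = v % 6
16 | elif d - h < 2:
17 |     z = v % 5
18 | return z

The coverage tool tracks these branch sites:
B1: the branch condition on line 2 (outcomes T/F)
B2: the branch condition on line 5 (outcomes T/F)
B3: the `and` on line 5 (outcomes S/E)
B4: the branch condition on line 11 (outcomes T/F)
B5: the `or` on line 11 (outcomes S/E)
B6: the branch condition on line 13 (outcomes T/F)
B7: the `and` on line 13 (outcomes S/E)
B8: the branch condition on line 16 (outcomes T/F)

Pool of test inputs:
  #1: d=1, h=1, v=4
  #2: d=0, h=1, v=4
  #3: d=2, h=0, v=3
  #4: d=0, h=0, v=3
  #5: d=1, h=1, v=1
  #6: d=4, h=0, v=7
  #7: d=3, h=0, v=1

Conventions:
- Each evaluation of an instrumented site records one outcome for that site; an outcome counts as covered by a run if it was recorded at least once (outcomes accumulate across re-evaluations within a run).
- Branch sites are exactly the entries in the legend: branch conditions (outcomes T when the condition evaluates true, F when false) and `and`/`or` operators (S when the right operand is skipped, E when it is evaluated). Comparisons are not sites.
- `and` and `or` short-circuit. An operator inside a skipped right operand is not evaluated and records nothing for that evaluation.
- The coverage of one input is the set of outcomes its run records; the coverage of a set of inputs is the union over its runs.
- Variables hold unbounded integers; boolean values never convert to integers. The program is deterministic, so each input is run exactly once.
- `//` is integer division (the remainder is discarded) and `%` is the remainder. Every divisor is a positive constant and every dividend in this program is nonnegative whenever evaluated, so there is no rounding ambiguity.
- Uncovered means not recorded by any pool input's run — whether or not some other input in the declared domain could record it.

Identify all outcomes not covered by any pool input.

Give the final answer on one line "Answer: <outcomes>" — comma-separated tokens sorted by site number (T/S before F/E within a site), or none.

#1 (d=1, h=1, v=4) -> covered: B1=T, B2=F, B3=S, B4=F, B5=E, B6=F, B7=S, B8=T
#2 (d=0, h=1, v=4) -> covered: B1=F, B2=F, B3=E, B4=F, B5=E, B6=F, B7=S, B8=T
#3 (d=2, h=0, v=3) -> covered: B1=F, B2=F, B3=S, B4=F, B5=E, B6=F, B7=S, B8=F
#4 (d=0, h=0, v=3) -> covered: B1=F, B2=F, B3=E, B4=F, B5=E, B6=F, B7=S, B8=T
#5 (d=1, h=1, v=1) -> covered: B1=T, B2=F, B3=S, B4=F, B5=E, B6=T, B7=E
#6 (d=4, h=0, v=7) -> covered: B1=F, B2=F, B3=S, B4=T, B5=S
#7 (d=3, h=0, v=1) -> covered: B1=T, B2=T, B3=E, B4=F, B5=E, B6=F, B7=E, B8=F
union over the pool: B1=T, B1=F, B2=T, B2=F, B3=S, B3=E, B4=T, B4=F, B5=S, B5=E, B6=T, B6=F, B7=S, B7=E, B8=T, B8=F
uncovered (0 of 16): none

Answer: none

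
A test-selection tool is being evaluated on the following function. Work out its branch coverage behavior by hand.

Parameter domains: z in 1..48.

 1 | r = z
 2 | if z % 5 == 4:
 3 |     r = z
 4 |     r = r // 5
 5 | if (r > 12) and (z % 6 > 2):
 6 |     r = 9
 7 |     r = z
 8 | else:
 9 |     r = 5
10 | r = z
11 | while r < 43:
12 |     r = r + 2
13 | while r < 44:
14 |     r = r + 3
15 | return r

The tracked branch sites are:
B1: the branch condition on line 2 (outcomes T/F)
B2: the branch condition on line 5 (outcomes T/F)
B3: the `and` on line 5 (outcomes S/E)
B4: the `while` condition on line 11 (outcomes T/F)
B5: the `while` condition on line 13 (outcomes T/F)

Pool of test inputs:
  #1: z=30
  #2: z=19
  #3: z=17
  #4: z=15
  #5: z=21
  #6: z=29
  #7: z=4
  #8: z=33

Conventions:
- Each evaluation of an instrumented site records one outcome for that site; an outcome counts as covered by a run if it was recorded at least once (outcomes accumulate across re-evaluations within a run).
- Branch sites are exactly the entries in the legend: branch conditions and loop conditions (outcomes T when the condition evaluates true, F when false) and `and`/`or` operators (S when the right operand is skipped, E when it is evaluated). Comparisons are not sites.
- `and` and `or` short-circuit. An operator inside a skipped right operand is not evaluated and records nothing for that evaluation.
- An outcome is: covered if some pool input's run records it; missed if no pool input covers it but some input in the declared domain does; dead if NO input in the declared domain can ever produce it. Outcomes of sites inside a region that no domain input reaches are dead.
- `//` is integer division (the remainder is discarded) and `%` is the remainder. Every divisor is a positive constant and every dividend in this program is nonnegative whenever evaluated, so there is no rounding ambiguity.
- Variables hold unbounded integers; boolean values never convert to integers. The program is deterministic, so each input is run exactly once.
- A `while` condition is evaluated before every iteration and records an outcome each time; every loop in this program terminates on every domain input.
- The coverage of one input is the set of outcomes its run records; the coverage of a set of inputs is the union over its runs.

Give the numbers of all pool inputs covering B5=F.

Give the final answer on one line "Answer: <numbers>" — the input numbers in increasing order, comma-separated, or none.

input #1 (z=30): covers B5=F
input #2 (z=19): covers B5=F
input #3 (z=17): covers B5=F
input #4 (z=15): covers B5=F
input #5 (z=21): covers B5=F
input #6 (z=29): covers B5=F
input #7 (z=4): covers B5=F
input #8 (z=33): covers B5=F

Answer: 1, 2, 3, 4, 5, 6, 7, 8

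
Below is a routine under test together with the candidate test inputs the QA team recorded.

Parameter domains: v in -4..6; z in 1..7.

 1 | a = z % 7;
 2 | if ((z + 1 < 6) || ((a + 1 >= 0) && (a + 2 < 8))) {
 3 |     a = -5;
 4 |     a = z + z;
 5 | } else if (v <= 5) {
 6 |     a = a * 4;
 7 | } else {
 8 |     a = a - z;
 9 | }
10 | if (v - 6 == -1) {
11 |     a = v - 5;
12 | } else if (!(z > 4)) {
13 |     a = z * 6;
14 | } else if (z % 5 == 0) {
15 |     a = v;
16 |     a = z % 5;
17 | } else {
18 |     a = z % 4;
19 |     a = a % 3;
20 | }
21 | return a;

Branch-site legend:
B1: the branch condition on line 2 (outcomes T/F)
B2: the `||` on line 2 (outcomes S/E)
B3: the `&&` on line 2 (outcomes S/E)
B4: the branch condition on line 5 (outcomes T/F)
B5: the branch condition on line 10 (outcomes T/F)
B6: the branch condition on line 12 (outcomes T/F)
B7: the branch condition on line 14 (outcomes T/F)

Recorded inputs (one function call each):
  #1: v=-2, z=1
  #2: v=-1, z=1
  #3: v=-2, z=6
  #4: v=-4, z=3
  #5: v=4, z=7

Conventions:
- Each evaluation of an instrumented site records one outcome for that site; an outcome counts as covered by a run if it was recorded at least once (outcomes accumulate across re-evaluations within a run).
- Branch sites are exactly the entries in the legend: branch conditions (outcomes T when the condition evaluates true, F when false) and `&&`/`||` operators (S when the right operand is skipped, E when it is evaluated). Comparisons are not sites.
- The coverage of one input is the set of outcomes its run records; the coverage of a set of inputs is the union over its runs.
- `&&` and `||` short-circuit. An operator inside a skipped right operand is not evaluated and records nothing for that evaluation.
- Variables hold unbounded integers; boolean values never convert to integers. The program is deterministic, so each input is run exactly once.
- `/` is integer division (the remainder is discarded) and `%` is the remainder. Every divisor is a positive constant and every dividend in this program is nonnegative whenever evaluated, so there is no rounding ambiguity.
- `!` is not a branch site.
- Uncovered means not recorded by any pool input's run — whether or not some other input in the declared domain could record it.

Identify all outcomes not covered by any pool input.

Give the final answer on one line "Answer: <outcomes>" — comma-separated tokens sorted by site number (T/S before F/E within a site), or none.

run #1 (v=-2, z=1) runs B2->S, B1->T, B5->F, B6->T; records B1=T, B2=S, B5=F, B6=T
run #2 (v=-1, z=1) runs B2->S, B1->T, B5->F, B6->T; records B1=T, B2=S, B5=F, B6=T
run #3 (v=-2, z=6) runs B2->E, B3->E, B1->F, B4->T, B5->F, B6->F, B7->F; records B1=F, B2=E, B3=E, B4=T, B5=F, B6=F, B7=F
run #4 (v=-4, z=3) runs B2->S, B1->T, B5->F, B6->T; records B1=T, B2=S, B5=F, B6=T
run #5 (v=4, z=7) runs B2->E, B3->E, B1->T, B5->F, B6->F, B7->F; records B1=T, B2=E, B3=E, B5=F, B6=F, B7=F
union over the pool: B1=T, B1=F, B2=S, B2=E, B3=E, B4=T, B5=F, B6=T, B6=F, B7=F
uncovered (4 of 14): B3=S, B4=F, B5=T, B7=T

Answer: B3=S, B4=F, B5=T, B7=T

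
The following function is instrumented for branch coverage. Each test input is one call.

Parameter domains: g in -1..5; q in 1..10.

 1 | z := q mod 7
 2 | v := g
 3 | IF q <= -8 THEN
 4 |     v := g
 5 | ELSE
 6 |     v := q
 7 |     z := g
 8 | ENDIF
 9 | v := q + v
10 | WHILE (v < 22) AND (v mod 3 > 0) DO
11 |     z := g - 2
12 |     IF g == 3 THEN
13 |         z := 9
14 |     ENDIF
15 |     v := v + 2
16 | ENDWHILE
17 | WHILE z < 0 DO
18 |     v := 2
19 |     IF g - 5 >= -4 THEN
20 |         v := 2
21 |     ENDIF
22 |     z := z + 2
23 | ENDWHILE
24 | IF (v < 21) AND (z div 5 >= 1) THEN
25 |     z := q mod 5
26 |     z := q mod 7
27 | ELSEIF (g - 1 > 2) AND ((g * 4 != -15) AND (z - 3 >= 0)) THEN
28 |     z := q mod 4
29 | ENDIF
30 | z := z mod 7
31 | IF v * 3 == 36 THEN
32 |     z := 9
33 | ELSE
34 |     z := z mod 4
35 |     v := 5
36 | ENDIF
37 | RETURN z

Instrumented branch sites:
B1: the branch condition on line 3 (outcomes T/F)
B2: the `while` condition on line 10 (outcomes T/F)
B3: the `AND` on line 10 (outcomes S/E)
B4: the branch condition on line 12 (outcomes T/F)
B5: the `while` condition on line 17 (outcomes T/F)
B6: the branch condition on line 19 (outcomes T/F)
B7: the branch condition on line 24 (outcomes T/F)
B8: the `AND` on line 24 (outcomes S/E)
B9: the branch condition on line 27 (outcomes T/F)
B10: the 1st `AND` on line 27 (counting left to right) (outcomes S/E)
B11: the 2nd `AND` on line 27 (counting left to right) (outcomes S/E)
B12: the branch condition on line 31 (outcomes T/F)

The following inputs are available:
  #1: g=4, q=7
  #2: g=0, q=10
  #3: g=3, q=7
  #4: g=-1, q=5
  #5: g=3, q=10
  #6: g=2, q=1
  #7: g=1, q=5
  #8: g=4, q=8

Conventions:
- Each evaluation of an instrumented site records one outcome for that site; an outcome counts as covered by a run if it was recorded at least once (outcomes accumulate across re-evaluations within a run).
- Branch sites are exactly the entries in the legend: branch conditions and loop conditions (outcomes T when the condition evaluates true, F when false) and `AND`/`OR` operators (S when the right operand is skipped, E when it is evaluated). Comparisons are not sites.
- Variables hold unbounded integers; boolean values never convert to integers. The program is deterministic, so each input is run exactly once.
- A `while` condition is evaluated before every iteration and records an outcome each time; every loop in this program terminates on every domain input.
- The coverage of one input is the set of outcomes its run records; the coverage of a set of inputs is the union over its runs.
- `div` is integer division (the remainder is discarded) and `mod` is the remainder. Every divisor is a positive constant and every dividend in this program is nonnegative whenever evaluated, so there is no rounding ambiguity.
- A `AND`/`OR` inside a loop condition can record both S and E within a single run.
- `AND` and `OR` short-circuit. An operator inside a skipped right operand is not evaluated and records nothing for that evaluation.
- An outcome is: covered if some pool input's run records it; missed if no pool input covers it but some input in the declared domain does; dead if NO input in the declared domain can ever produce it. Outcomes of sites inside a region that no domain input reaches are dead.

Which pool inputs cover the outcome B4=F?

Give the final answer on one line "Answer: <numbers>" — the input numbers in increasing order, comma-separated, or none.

input #1 (g=4, q=7): records B4=F
input #2 (g=0, q=10): records B4=F
input #3 (g=3, q=7): does not record B4=F
input #4 (g=-1, q=5): records B4=F
input #5 (g=3, q=10): does not record B4=F
input #6 (g=2, q=1): records B4=F
input #7 (g=1, q=5): records B4=F
input #8 (g=4, q=8): records B4=F

Answer: 1, 2, 4, 6, 7, 8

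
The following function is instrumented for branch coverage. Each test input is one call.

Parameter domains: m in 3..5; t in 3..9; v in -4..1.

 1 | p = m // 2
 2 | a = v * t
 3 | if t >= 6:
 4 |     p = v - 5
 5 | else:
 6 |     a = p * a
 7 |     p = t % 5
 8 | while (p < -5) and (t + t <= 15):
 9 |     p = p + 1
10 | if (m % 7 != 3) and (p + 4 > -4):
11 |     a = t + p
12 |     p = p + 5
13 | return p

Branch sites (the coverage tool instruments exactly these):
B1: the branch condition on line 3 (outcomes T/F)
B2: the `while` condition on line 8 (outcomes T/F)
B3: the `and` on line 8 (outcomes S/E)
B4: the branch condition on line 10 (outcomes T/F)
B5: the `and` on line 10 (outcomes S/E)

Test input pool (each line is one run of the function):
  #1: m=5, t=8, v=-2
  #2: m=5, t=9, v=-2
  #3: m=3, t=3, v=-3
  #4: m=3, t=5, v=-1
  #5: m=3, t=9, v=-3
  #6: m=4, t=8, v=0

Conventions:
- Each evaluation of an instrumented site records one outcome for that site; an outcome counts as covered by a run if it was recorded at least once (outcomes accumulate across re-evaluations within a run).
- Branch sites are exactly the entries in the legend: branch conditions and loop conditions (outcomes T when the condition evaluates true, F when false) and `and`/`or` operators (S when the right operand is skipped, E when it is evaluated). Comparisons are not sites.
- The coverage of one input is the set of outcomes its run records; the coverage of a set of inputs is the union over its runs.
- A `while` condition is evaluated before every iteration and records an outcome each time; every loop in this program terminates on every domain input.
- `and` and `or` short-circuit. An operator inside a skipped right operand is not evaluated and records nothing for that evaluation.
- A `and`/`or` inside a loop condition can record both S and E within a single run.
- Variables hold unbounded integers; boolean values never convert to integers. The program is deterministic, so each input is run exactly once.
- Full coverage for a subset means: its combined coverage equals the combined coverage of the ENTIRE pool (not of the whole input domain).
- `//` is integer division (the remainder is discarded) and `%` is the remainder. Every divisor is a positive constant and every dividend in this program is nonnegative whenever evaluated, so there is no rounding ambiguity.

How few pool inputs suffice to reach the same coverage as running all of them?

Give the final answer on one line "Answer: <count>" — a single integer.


input #1 (m=5, t=8, v=-2): events B1->T, B3->E, B2->F, B5->E, B4->T; covers B1=T, B2=F, B3=E, B4=T, B5=E
input #2 (m=5, t=9, v=-2): events B1->T, B3->E, B2->F, B5->E, B4->T; covers B1=T, B2=F, B3=E, B4=T, B5=E
input #3 (m=3, t=3, v=-3): events B1->F, B3->S, B2->F, B5->S, B4->F; covers B1=F, B2=F, B3=S, B4=F, B5=S
input #4 (m=3, t=5, v=-1): events B1->F, B3->S, B2->F, B5->S, B4->F; covers B1=F, B2=F, B3=S, B4=F, B5=S
input #5 (m=3, t=9, v=-3): events B1->T, B3->E, B2->F, B5->S, B4->F; covers B1=T, B2=F, B3=E, B4=F, B5=S
input #6 (m=4, t=8, v=0): events B1->T, B3->S, B2->F, B5->E, B4->T; covers B1=T, B2=F, B3=S, B4=T, B5=E
together the pool reaches 9 outcomes: B1=T, B1=F, B2=F, B3=S, B3=E, B4=T, B4=F, B5=S, B5=E
checked all size-1 subsets: none covers 9 outcomes (max 5/9)
at size 2, {1, 3} reaches all 9 outcomes; every lexicographically earlier size-2 subset fails
Answer: 2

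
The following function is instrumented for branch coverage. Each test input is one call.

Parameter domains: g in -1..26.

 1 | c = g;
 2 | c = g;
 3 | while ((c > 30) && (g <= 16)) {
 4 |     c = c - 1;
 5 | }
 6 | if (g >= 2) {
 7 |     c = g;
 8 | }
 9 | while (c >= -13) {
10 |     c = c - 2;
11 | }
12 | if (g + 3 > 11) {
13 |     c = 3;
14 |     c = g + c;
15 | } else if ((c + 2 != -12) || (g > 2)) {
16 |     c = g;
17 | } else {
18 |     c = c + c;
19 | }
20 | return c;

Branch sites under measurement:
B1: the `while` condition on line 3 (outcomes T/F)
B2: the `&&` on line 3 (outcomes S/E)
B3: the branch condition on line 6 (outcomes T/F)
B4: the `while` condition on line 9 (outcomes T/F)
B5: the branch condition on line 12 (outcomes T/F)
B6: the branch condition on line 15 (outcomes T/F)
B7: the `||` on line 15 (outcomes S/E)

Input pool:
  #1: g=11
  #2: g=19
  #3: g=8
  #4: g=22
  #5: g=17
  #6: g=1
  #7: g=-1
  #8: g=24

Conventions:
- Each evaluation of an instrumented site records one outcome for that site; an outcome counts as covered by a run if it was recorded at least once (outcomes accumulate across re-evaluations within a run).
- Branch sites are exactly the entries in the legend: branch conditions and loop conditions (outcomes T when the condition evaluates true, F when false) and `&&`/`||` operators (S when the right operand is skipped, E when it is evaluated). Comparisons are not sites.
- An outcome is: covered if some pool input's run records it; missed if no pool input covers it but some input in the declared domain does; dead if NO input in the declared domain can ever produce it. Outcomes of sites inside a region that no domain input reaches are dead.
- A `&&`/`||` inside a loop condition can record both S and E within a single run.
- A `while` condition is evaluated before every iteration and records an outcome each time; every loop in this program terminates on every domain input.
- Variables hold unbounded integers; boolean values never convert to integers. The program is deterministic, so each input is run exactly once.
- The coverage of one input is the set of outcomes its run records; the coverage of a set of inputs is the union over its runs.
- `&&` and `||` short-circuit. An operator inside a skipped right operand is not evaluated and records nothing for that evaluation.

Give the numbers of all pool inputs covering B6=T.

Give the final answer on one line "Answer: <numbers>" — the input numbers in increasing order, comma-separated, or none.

input #1 (g=11): misses B6=T
input #2 (g=19): misses B6=T
input #3 (g=8): covers B6=T
input #4 (g=22): misses B6=T
input #5 (g=17): misses B6=T
input #6 (g=1): covers B6=T
input #7 (g=-1): covers B6=T
input #8 (g=24): misses B6=T

Answer: 3, 6, 7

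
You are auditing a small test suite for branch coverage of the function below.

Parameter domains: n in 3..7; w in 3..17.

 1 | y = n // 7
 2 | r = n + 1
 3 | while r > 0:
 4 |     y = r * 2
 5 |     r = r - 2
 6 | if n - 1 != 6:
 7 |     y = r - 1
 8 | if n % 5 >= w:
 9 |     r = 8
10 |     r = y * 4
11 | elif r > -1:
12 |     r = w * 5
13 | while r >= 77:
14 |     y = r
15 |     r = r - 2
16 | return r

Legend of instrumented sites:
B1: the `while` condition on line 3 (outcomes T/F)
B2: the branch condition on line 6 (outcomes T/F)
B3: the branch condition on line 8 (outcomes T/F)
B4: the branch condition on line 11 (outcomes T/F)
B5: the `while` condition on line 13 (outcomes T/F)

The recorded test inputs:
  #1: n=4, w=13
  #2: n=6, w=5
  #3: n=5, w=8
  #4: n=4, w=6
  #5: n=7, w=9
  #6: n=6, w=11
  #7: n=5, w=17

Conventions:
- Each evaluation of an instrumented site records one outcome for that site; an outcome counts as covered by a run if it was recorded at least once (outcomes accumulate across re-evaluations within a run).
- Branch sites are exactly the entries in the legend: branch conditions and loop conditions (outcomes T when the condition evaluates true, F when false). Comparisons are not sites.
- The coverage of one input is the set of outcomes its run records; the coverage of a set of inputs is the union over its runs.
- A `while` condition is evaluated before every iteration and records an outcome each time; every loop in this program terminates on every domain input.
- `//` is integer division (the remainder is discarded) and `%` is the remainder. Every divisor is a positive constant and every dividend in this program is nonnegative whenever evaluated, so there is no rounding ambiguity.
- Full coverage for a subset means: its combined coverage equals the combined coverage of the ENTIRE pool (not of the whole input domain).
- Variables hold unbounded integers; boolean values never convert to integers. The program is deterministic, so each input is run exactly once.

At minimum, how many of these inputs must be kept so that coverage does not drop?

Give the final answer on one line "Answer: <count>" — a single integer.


input #1, n=4, w=13: outcomes B1=T, B1=F, B2=T, B3=F, B4=F, B5=F
input #2, n=6, w=5: outcomes B1=T, B1=F, B2=T, B3=F, B4=F, B5=F
input #3, n=5, w=8: outcomes B1=T, B1=F, B2=T, B3=F, B4=T, B5=F
input #4, n=4, w=6: outcomes B1=T, B1=F, B2=T, B3=F, B4=F, B5=F
input #5, n=7, w=9: outcomes B1=T, B1=F, B2=F, B3=F, B4=T, B5=F
input #6, n=6, w=11: outcomes B1=T, B1=F, B2=T, B3=F, B4=F, B5=F
input #7, n=5, w=17: outcomes B1=T, B1=F, B2=T, B3=F, B4=T, B5=T, B5=F
together the pool reaches 9 outcomes: B1=T, B1=F, B2=T, B2=F, B3=F, B4=T, B4=F, B5=T, B5=F
no size-1 subset reaches all 9 outcomes (best union: 7/9)
no size-2 subset reaches all 9 outcomes (best union: 8/9)
size 3: inputs {1, 5, 7} cover all 9 outcomes, and no lexicographically smaller subset of this size does
Answer: 3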